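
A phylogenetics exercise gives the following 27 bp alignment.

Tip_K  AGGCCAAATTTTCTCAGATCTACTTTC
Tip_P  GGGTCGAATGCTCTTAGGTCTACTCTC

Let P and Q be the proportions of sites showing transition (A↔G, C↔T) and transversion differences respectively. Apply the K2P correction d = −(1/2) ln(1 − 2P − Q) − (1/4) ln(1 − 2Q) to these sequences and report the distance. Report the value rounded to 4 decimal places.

The sequences differ at positions 1 (A/G, transition), 4 (C/T, transition), 6 (A/G, transition), 10 (T/G, transversion), 11 (T/C, transition), 15 (C/T, transition), 18 (A/G, transition), 25 (T/C, transition).
Of the 8 differences, 7 transitions and 1 transversion over 27 sites: P = 7/27 = 0.259259, Q = 1/27 = 0.037037.
d = −0.5·ln(0.444445) − 0.25·ln(0.925926) = −0.5·(-0.810929) − 0.25·(-0.076961) = 0.4247.

0.4247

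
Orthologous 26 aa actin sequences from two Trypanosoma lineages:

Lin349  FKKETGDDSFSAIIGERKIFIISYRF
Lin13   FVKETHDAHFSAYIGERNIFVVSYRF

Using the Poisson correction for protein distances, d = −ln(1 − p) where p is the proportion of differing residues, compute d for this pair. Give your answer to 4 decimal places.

The sequences differ at positions 2 (K/V), 6 (G/H), 8 (D/A), 9 (S/H), 13 (I/Y), 18 (K/N), 21 (I/V), 22 (I/V).
p = 8/26 = 0.307692.
d = −ln(1 − 0.307692) = −ln(0.692308) = 0.3677.

0.3677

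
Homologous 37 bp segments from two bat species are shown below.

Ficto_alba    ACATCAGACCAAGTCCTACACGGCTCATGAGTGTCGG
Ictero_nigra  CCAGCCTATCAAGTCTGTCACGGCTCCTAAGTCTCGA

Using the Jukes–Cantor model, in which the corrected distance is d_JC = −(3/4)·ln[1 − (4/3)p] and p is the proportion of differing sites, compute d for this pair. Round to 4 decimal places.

Differing sites — 1:A/C; 4:T/G; 6:A/C; 7:G/T; 9:C/T; 16:C/T; 17:T/G; 18:A/T; 27:A/C; 29:G/A; 33:G/C; 37:G/A.
p = 12/37 = 0.324324.
d = −0.75 · ln(1 − (4/3)·0.324324) = −0.75 · ln(0.567568) = −0.75 · (-0.566395) = 0.4248.

0.4248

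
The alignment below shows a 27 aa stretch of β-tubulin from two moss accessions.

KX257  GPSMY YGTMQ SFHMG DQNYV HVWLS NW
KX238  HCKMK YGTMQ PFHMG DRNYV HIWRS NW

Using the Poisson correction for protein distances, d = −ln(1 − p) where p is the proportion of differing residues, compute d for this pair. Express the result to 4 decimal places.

Differing sites — 1:G/H; 2:P/C; 3:S/K; 5:Y/K; 11:S/P; 17:Q/R; 22:V/I; 24:L/R.
p = 8/27 = 0.296296.
d = −ln(1 − 0.296296) = −ln(0.703704) = 0.3514.

0.3514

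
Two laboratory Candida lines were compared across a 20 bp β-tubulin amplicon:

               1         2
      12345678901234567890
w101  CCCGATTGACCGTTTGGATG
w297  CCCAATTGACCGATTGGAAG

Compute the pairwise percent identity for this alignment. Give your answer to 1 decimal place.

Mismatches occur at site 4 (G↔A), site 13 (T↔A), site 19 (T↔A).
17 of the 20 sites match, so the percent identity is 17/20 × 100 = 85.0%.

85.0%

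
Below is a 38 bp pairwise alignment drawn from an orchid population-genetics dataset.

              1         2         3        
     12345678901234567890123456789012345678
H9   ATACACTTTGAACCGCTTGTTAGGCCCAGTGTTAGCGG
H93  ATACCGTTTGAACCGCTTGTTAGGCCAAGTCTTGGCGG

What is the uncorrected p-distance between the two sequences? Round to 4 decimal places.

0.1316

The sequences differ at positions 5 (A/C), 6 (C/G), 27 (C/A), 31 (G/C), 34 (A/G).
There are 5 differences over 38 sites, so p = 5/38 = 0.1316.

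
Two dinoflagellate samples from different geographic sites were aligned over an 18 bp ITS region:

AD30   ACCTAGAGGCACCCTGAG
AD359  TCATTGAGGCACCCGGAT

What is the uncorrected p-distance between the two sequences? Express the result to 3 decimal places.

Differing sites — 1:A/T; 3:C/A; 5:A/T; 15:T/G; 18:G/T.
There are 5 differences over 18 sites, so p = 5/18 = 0.278.

0.278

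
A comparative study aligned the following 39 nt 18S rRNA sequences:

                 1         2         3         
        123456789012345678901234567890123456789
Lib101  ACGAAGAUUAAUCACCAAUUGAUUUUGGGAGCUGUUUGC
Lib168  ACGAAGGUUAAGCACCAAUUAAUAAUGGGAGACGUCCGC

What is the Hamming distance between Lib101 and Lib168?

9

Mismatches occur at site 7 (A/G), site 12 (U/G), site 21 (G/A), site 24 (U/A), site 25 (U/A), site 32 (C/A), site 33 (U/C), site 36 (U/C), site 37 (U/C).
That gives 9 mismatches out of 39 aligned sites, so the Hamming distance is 9.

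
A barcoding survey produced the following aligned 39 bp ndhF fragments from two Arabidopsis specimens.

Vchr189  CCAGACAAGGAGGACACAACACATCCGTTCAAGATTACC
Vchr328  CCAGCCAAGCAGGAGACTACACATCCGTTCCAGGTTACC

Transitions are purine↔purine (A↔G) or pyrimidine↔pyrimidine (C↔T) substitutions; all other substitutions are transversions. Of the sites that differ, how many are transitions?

The sequences differ at positions 5 (A/C, transversion), 10 (G/C, transversion), 15 (C/G, transversion), 18 (A/T, transversion), 31 (A/C, transversion), 34 (A/G, transition).
Of the 6 differences, 1 transition and 5 transversions, so the answer is 1.

1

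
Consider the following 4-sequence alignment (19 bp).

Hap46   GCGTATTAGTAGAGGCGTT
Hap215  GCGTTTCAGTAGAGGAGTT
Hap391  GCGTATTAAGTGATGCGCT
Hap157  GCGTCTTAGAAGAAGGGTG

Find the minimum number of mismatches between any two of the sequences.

3

Pairwise Hamming distances:
  Hap46 vs Hap215: 3
  Hap46 vs Hap391: 5
  Hap46 vs Hap157: 5
  Hap215 vs Hap391: 8
  Hap215 vs Hap157: 6
  Hap391 vs Hap157: 8
The smallest is 3, between Hap46 and Hap215.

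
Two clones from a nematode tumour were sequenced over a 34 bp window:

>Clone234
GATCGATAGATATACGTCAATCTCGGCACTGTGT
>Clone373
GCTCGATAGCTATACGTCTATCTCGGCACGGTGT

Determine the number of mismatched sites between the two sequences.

The sequences differ at positions 2 (A/C), 10 (A/C), 19 (A/T), 30 (T/G).
That gives 4 mismatches out of 34 aligned sites, so the Hamming distance is 4.

4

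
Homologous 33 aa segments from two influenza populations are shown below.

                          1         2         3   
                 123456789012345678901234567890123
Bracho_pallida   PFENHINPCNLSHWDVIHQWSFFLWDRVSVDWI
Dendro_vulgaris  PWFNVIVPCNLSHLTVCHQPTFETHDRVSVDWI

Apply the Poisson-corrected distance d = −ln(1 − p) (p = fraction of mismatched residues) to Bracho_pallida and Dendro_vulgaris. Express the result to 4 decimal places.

Differing sites — 2:F/W; 3:E/F; 5:H/V; 7:N/V; 14:W/L; 15:D/T; 17:I/C; 20:W/P; 21:S/T; 23:F/E; 24:L/T; 25:W/H.
p = 12/33 = 0.363636.
d = −ln(1 − 0.363636) = −ln(0.636364) = 0.4520.

0.4520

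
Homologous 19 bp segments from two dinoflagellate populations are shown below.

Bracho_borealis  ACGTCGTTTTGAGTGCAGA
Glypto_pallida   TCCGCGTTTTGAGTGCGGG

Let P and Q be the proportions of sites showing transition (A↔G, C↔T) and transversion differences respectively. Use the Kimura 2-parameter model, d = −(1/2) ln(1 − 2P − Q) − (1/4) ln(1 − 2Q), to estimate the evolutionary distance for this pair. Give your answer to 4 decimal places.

The sequences differ at positions 1 (A/T, transversion), 3 (G/C, transversion), 4 (T/G, transversion), 17 (A/G, transition), 19 (A/G, transition).
Of the 5 differences, 2 transitions and 3 transversions over 19 sites: P = 2/19 = 0.105263, Q = 3/19 = 0.157895.
d = −0.5·ln(0.631579) − 0.25·ln(0.684210) = −0.5·(-0.459532) − 0.25·(-0.379490) = 0.3246.

0.3246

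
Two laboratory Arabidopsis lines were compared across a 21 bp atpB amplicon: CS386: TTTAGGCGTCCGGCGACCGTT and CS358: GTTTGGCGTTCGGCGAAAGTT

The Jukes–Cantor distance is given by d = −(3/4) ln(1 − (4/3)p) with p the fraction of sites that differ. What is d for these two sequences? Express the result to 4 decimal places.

Mismatches occur at site 1 (T/G), site 4 (A/T), site 10 (C/T), site 17 (C/A), site 18 (C/A).
p = 5/21 = 0.238095.
d = −0.75 · ln(1 − (4/3)·0.238095) = −0.75 · ln(0.682540) = −0.75 · (-0.381934) = 0.2865.

0.2865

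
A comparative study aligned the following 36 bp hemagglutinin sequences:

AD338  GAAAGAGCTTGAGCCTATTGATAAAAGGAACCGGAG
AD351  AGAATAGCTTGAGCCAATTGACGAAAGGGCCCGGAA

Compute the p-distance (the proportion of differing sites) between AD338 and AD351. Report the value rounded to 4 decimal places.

0.2500

Mismatches occur at site 1 (G↔A), site 2 (A↔G), site 5 (G↔T), site 16 (T↔A), site 22 (T↔C), site 23 (A↔G), site 29 (A↔G), site 30 (A↔C), site 36 (G↔A).
There are 9 differences over 36 sites, so p = 9/36 = 0.2500.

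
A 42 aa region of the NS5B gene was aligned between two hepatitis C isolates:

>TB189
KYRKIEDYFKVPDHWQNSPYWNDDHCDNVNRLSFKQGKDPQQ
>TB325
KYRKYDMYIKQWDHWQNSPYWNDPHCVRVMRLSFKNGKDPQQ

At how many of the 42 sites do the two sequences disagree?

Differing sites — 5:I/Y; 6:E/D; 7:D/M; 9:F/I; 11:V/Q; 12:P/W; 24:D/P; 27:D/V; 28:N/R; 30:N/M; 36:Q/N.
That gives 11 mismatches out of 42 aligned sites, so the Hamming distance is 11.

11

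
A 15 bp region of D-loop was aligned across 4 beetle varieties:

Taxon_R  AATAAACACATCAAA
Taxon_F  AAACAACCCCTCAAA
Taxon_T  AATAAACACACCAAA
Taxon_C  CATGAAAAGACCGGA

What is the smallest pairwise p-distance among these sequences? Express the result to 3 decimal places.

0.067

Pairwise Hamming distances:
  Taxon_R vs Taxon_F: 4
  Taxon_R vs Taxon_T: 1
  Taxon_R vs Taxon_C: 7
  Taxon_F vs Taxon_T: 5
  Taxon_F vs Taxon_C: 10
  Taxon_T vs Taxon_C: 6
The smallest is 1 mismatch, between Taxon_R and Taxon_T; p = 1/15 = 0.067.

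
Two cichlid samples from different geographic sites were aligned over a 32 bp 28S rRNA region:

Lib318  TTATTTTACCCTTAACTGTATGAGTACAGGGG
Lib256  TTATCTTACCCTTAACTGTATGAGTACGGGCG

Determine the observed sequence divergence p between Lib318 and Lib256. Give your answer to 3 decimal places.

0.094

Differing sites — 5:T/C; 28:A/G; 31:G/C.
There are 3 differences over 32 sites, so p = 3/32 = 0.094.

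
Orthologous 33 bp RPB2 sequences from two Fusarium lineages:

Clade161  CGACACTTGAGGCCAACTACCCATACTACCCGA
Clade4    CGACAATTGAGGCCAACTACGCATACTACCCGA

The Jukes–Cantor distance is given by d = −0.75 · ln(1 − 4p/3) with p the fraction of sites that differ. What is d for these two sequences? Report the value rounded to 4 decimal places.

The sequences differ at positions 6 (C/A), 21 (C/G).
p = 2/33 = 0.060606.
d = −0.75 · ln(1 − (4/3)·0.060606) = −0.75 · ln(0.919192) = −0.75 · (-0.084260) = 0.0632.

0.0632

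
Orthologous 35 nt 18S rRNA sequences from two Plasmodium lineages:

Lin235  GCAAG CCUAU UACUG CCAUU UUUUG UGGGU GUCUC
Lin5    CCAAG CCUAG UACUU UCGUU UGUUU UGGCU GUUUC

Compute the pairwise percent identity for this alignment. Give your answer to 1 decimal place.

74.3%

The sequences differ at positions 1 (G/C), 10 (U/G), 15 (G/U), 16 (C/U), 18 (A/G), 22 (U/G), 25 (G/U), 29 (G/C), 33 (C/U).
26 of the 35 sites match, so the percent identity is 26/35 × 100 = 74.3%.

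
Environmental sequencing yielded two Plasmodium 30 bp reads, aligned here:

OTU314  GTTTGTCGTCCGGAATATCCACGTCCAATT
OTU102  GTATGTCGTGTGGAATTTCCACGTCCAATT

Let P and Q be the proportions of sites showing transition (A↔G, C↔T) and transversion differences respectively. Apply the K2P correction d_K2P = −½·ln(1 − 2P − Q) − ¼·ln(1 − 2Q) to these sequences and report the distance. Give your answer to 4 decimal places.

Mismatches occur at site 3 (T/A, transversion), site 10 (C/G, transversion), site 11 (C/T, transition), site 17 (A/T, transversion).
Of the 4 differences, 1 transition and 3 transversions over 30 sites: P = 1/30 = 0.033333, Q = 3/30 = 0.100000.
d = −0.5·ln(0.833334) − 0.25·ln(0.800000) = −0.5·(-0.182321) − 0.25·(-0.223144) = 0.1469.

0.1469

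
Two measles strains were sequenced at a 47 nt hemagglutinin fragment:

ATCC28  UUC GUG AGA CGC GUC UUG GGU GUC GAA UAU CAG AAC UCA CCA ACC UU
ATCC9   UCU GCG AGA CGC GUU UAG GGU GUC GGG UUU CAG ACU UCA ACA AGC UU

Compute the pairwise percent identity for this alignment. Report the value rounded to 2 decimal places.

74.47%

Mismatches occur at site 2 (U/C), site 3 (C/U), site 5 (U/C), site 15 (C/U), site 17 (U/A), site 26 (A/G), site 27 (A/G), site 29 (A/U), site 35 (A/C), site 36 (C/U), site 40 (C/A), site 44 (C/G).
35 of the 47 sites match, so the percent identity is 35/47 × 100 = 74.47%.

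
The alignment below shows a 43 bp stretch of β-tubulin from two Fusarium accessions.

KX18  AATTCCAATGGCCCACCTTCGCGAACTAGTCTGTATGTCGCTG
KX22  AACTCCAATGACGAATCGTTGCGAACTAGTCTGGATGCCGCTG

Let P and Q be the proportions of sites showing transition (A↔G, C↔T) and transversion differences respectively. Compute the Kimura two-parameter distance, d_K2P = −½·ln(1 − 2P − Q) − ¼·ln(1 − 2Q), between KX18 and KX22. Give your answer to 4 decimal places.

0.2484

The sequences differ at positions 3 (T/C, transition), 11 (G/A, transition), 13 (C/G, transversion), 14 (C/A, transversion), 16 (C/T, transition), 18 (T/G, transversion), 20 (C/T, transition), 34 (T/G, transversion), 38 (T/C, transition).
Of the 9 differences, 5 transitions and 4 transversions over 43 sites: P = 5/43 = 0.116279, Q = 4/43 = 0.093023.
d = −0.5·ln(0.674419) − 0.25·ln(0.813954) = −0.5·(-0.393904) − 0.25·(-0.205851) = 0.2484.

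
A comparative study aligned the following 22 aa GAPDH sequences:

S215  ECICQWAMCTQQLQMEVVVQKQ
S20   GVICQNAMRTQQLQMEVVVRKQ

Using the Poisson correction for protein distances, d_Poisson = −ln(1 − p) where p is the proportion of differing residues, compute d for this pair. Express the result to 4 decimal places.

0.2578

Mismatches occur at site 1 (E/G), site 2 (C/V), site 6 (W/N), site 9 (C/R), site 20 (Q/R).
p = 5/22 = 0.227273.
d = −ln(1 − 0.227273) = −ln(0.772727) = 0.2578.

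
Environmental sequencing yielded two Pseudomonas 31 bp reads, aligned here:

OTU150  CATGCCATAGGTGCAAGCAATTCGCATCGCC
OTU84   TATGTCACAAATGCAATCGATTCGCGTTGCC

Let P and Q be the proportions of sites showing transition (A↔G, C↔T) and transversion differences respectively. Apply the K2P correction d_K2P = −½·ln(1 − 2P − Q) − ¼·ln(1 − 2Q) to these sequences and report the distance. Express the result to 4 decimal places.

Differing sites — 1:C/T (Ti); 5:C/T (Ti); 8:T/C (Ti); 10:G/A (Ti); 11:G/A (Ti); 17:G/T (Tv); 19:A/G (Ti); 26:A/G (Ti); 28:C/T (Ti).
Of the 9 differences, 8 transitions and 1 transversion over 31 sites: P = 8/31 = 0.258065, Q = 1/31 = 0.032258.
d = −0.5·ln(0.451612) − 0.25·ln(0.935484) = −0.5·(-0.794932) − 0.25·(-0.066691) = 0.4141.

0.4141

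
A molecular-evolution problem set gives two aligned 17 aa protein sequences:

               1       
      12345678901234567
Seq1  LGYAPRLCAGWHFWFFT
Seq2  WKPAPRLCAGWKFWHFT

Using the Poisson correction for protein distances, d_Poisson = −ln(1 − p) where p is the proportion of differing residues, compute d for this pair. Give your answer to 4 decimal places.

0.3483

The sequences differ at positions 1 (L/W), 2 (G/K), 3 (Y/P), 12 (H/K), 15 (F/H).
p = 5/17 = 0.294118.
d = −ln(1 − 0.294118) = −ln(0.705882) = 0.3483.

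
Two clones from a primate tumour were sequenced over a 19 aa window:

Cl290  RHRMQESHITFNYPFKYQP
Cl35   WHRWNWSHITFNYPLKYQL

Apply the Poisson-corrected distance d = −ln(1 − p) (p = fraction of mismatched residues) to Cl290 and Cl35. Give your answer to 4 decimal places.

0.3795

Differing sites — 1:R/W; 4:M/W; 5:Q/N; 6:E/W; 15:F/L; 19:P/L.
p = 6/19 = 0.315789.
d = −ln(1 − 0.315789) = −ln(0.684211) = 0.3795.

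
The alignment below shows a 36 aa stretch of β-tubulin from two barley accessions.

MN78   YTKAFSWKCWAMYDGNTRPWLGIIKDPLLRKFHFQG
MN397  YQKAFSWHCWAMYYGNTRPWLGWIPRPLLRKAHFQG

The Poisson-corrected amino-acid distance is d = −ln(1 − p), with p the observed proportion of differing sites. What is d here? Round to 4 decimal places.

0.2162

Differing sites — 2:T/Q; 8:K/H; 14:D/Y; 23:I/W; 25:K/P; 26:D/R; 32:F/A.
p = 7/36 = 0.194444.
d = −ln(1 − 0.194444) = −ln(0.805556) = 0.2162.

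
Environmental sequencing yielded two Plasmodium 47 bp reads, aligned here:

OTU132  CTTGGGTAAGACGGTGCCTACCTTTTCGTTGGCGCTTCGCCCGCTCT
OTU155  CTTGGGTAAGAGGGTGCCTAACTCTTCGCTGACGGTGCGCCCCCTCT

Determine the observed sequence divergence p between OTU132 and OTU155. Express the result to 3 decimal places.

0.170

Mismatches occur at site 12 (C↔G), site 21 (C↔A), site 24 (T↔C), site 29 (T↔C), site 32 (G↔A), site 35 (C↔G), site 37 (T↔G), site 43 (G↔C).
There are 8 differences over 47 sites, so p = 8/47 = 0.170.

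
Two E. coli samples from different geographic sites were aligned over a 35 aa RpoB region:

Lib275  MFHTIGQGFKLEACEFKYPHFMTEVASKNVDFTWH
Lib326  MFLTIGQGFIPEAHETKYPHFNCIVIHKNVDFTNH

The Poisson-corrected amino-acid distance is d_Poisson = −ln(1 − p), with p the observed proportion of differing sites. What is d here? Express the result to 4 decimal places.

0.3773

The sequences differ at positions 3 (H/L), 10 (K/I), 11 (L/P), 14 (C/H), 16 (F/T), 22 (M/N), 23 (T/C), 24 (E/I), 26 (A/I), 27 (S/H), 34 (W/N).
p = 11/35 = 0.314286.
d = −ln(1 − 0.314286) = −ln(0.685714) = 0.3773.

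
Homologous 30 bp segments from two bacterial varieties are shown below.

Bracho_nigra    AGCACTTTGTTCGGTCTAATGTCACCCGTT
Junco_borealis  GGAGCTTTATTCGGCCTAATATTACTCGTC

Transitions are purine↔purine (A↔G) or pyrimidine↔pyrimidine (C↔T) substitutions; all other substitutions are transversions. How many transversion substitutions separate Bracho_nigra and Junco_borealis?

Differing sites — 1:A/G (Ti); 3:C/A (Tv); 4:A/G (Ti); 9:G/A (Ti); 15:T/C (Ti); 21:G/A (Ti); 23:C/T (Ti); 26:C/T (Ti); 30:T/C (Ti).
Of the 9 differences, 8 transitions and 1 transversion, so the answer is 1.

1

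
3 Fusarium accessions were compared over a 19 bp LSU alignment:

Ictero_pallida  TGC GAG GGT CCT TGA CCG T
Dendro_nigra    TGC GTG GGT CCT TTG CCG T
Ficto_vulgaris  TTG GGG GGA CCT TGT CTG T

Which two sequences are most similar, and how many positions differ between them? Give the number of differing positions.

Pairwise Hamming distances:
  Ictero_pallida vs Dendro_nigra: 3
  Ictero_pallida vs Ficto_vulgaris: 6
  Dendro_nigra vs Ficto_vulgaris: 7
The smallest is 3, between Ictero_pallida and Dendro_nigra.

3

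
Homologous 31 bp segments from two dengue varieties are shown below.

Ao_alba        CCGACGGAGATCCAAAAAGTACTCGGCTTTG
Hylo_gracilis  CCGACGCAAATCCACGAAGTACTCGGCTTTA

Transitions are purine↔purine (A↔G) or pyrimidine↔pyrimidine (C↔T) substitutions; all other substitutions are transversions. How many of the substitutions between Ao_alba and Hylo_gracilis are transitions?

3

The sequences differ at positions 7 (G/C, transversion), 9 (G/A, transition), 15 (A/C, transversion), 16 (A/G, transition), 31 (G/A, transition).
Of the 5 differences, 3 transitions and 2 transversions, so the answer is 3.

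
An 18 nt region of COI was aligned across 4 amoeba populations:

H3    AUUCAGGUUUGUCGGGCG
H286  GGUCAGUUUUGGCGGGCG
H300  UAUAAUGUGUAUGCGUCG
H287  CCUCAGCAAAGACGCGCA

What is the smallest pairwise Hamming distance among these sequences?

Pairwise Hamming distances:
  H3 vs H286: 4
  H3 vs H300: 9
  H3 vs H287: 9
  H286 vs H300: 11
  H286 vs H287: 9
  H300 vs H287: 15
The smallest is 4, between H3 and H286.

4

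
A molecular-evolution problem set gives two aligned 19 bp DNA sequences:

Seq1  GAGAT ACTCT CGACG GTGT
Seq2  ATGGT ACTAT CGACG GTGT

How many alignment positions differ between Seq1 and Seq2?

4

The sequences differ at positions 1 (G/A), 2 (A/T), 4 (A/G), 9 (C/A).
That gives 4 mismatches out of 19 aligned sites, so the Hamming distance is 4.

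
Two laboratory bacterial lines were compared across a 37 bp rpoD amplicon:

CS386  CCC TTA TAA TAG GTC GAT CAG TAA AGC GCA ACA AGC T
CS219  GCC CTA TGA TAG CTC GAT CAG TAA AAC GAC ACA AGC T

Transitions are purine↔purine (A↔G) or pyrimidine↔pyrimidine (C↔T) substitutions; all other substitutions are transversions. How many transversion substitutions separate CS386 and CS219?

The sequences differ at positions 1 (C/G, transversion), 4 (T/C, transition), 8 (A/G, transition), 13 (G/C, transversion), 26 (G/A, transition), 29 (C/A, transversion), 30 (A/C, transversion).
Of the 7 differences, 3 transitions and 4 transversions, so the answer is 4.

4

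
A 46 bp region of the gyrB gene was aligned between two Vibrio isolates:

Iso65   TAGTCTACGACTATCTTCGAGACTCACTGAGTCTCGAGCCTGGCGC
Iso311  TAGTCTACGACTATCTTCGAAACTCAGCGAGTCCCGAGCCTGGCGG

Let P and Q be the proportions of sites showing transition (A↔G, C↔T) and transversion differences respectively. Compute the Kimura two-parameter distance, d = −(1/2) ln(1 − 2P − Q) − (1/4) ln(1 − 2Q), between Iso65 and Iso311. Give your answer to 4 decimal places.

0.1183

Differing sites — 21:G/A (Ti); 27:C/G (Tv); 28:T/C (Ti); 34:T/C (Ti); 46:C/G (Tv).
Of the 5 differences, 3 transitions and 2 transversions over 46 sites: P = 3/46 = 0.065217, Q = 2/46 = 0.043478.
d = −0.5·ln(0.826088) − 0.25·ln(0.913044) = −0.5·(-0.191054) − 0.25·(-0.090971) = 0.1183.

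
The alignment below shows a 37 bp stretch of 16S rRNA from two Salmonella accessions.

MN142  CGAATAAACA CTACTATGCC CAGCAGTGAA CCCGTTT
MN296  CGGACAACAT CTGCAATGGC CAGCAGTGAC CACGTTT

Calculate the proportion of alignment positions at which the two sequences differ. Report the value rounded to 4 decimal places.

0.2703

Mismatches occur at site 3 (A↔G), site 5 (T↔C), site 8 (A↔C), site 9 (C↔A), site 10 (A↔T), site 13 (A↔G), site 15 (T↔A), site 19 (C↔G), site 30 (A↔C), site 32 (C↔A).
There are 10 differences over 37 sites, so p = 10/37 = 0.2703.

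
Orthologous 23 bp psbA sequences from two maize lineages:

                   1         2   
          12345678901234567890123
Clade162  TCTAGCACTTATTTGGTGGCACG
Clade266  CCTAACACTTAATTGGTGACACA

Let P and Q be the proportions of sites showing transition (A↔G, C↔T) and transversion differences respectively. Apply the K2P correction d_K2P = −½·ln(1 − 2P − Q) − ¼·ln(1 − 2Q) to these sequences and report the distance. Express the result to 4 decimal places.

The sequences differ at positions 1 (T/C, transition), 5 (G/A, transition), 12 (T/A, transversion), 19 (G/A, transition), 23 (G/A, transition).
Of the 5 differences, 4 transitions and 1 transversion over 23 sites: P = 4/23 = 0.173913, Q = 1/23 = 0.043478.
d = −0.5·ln(0.608696) − 0.25·ln(0.913044) = −0.5·(-0.496436) − 0.25·(-0.090971) = 0.2710.

0.2710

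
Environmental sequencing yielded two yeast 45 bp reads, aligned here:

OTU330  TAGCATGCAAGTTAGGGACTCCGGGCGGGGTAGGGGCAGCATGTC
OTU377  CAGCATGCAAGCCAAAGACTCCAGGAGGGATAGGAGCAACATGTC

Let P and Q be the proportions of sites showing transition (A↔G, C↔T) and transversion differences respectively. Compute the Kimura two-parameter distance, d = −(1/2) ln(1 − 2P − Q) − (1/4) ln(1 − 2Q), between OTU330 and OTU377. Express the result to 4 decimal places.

0.2856

Mismatches occur at site 1 (T↔C, transition), site 12 (T↔C, transition), site 13 (T↔C, transition), site 15 (G↔A, transition), site 16 (G↔A, transition), site 23 (G↔A, transition), site 26 (C↔A, transversion), site 30 (G↔A, transition), site 35 (G↔A, transition), site 39 (G↔A, transition).
Of the 10 differences, 9 transitions and 1 transversion over 45 sites: P = 9/45 = 0.200000, Q = 1/45 = 0.022222.
d = −0.5·ln(0.577778) − 0.25·ln(0.955556) = −0.5·(-0.548566) − 0.25·(-0.045462) = 0.2856.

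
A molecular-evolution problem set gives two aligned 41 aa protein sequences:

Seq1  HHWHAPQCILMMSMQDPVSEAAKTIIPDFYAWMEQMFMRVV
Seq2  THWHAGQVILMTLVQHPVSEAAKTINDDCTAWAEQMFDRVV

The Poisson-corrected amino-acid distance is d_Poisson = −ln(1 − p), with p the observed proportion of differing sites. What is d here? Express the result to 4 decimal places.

Differing sites — 1:H/T; 6:P/G; 8:C/V; 12:M/T; 13:S/L; 14:M/V; 16:D/H; 26:I/N; 27:P/D; 29:F/C; 30:Y/T; 33:M/A; 38:M/D.
p = 13/41 = 0.317073.
d = −ln(1 − 0.317073) = −ln(0.682927) = 0.3814.

0.3814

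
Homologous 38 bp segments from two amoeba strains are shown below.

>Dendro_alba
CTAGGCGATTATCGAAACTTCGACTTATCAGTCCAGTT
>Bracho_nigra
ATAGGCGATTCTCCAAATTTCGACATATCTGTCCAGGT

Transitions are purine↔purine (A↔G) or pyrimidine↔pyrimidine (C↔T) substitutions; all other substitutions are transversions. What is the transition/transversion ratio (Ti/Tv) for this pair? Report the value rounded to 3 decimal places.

0.167

Mismatches occur at site 1 (C→A, transversion), site 11 (A→C, transversion), site 14 (G→C, transversion), site 18 (C→T, transition), site 25 (T→A, transversion), site 30 (A→T, transversion), site 37 (T→G, transversion).
Of the 7 differences, 1 transition and 6 transversions, so Ti/Tv = 1/6 = 0.167.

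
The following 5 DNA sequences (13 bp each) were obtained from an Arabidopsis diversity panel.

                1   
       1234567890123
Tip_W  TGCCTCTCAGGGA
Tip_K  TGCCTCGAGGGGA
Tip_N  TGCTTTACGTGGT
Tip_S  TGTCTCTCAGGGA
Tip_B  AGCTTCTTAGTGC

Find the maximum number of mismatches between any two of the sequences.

Pairwise Hamming distances:
  Tip_W vs Tip_K: 3
  Tip_W vs Tip_N: 6
  Tip_W vs Tip_S: 1
  Tip_W vs Tip_B: 5
  Tip_K vs Tip_N: 6
  Tip_K vs Tip_S: 4
  Tip_K vs Tip_B: 7
  Tip_N vs Tip_S: 7
  Tip_N vs Tip_B: 8
  Tip_S vs Tip_B: 6
The largest is 8, between Tip_N and Tip_B.

8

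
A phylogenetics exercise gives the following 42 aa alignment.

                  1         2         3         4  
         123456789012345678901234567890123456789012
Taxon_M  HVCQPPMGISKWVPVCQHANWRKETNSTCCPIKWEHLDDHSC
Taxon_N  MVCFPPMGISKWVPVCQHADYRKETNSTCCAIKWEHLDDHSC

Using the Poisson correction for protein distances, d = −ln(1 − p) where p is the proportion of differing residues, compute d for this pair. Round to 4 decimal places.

0.1268

Differing sites — 1:H/M; 4:Q/F; 20:N/D; 21:W/Y; 31:P/A.
p = 5/42 = 0.119048.
d = −ln(1 − 0.119048) = −ln(0.880952) = 0.1268.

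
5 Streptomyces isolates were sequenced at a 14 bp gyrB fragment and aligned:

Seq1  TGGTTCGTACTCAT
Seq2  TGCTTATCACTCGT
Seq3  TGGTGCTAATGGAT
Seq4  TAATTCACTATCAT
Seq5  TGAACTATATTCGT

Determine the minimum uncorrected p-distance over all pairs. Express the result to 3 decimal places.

0.357

Pairwise Hamming distances:
  Seq1 vs Seq2: 5
  Seq1 vs Seq3: 6
  Seq1 vs Seq4: 6
  Seq1 vs Seq5: 7
  Seq2 vs Seq3: 8
  Seq2 vs Seq4: 7
  Seq2 vs Seq5: 7
  Seq3 vs Seq4: 9
  Seq3 vs Seq5: 9
  Seq4 vs Seq5: 8
The smallest is 5 mismatches, between Seq1 and Seq2; p = 5/14 = 0.357.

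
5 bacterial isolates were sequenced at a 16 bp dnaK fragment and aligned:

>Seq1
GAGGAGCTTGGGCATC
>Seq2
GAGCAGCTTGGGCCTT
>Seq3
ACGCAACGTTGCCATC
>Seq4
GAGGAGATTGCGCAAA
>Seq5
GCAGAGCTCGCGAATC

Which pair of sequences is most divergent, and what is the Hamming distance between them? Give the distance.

11

Pairwise Hamming distances:
  Seq1 vs Seq2: 3
  Seq1 vs Seq3: 7
  Seq1 vs Seq4: 4
  Seq1 vs Seq5: 5
  Seq2 vs Seq3: 8
  Seq2 vs Seq4: 6
  Seq2 vs Seq5: 8
  Seq3 vs Seq4: 11
  Seq3 vs Seq5: 10
  Seq4 vs Seq5: 7
The largest is 11, between Seq3 and Seq4.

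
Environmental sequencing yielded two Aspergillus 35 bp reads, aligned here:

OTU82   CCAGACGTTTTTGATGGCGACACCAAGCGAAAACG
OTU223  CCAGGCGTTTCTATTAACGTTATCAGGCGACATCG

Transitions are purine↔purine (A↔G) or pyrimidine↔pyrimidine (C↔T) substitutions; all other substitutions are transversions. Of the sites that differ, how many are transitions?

Differing sites — 5:A/G (Ti); 11:T/C (Ti); 13:G/A (Ti); 14:A/T (Tv); 16:G/A (Ti); 17:G/A (Ti); 20:A/T (Tv); 21:C/T (Ti); 23:C/T (Ti); 26:A/G (Ti); 31:A/C (Tv); 33:A/T (Tv).
Of the 12 differences, 8 transitions and 4 transversions, so the answer is 8.

8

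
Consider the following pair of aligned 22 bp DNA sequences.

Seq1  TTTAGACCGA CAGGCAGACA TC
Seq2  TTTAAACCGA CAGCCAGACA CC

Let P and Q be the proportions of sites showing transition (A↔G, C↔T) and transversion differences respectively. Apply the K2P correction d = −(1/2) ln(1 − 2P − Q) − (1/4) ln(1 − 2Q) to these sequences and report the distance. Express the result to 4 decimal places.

0.1527

Mismatches occur at site 5 (G→A, transition), site 14 (G→C, transversion), site 21 (T→C, transition).
Of the 3 differences, 2 transitions and 1 transversion over 22 sites: P = 2/22 = 0.090909, Q = 1/22 = 0.045455.
d = −0.5·ln(0.772727) − 0.25·ln(0.909090) = −0.5·(-0.257829) − 0.25·(-0.095311) = 0.1527.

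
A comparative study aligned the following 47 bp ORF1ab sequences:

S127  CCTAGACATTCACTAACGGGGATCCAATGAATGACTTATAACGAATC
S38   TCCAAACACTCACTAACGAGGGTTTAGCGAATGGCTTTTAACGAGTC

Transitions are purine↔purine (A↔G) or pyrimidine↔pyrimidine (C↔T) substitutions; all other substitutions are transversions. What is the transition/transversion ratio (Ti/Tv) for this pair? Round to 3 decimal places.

Mismatches occur at site 1 (C↔T, transition), site 3 (T↔C, transition), site 5 (G↔A, transition), site 9 (T↔C, transition), site 19 (G↔A, transition), site 22 (A↔G, transition), site 24 (C↔T, transition), site 25 (C↔T, transition), site 27 (A↔G, transition), site 28 (T↔C, transition), site 34 (A↔G, transition), site 38 (A↔T, transversion), site 45 (A↔G, transition).
Of the 13 differences, 12 transitions and 1 transversion, so Ti/Tv = 12/1 = 12.000.

12.000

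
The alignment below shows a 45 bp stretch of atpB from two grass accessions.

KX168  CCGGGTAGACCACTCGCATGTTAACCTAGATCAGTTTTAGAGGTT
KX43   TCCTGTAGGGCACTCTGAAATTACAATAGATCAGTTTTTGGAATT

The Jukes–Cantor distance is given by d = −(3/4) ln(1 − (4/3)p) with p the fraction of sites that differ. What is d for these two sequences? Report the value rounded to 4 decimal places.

0.4819

Mismatches occur at site 1 (C→T), site 3 (G→C), site 4 (G→T), site 9 (A→G), site 10 (C→G), site 16 (G→T), site 17 (C→G), site 19 (T→A), site 20 (G→A), site 24 (A→C), site 25 (C→A), site 26 (C→A), site 39 (A→T), site 41 (A→G), site 42 (G→A), site 43 (G→A).
p = 16/45 = 0.355556.
d = −0.75 · ln(1 − (4/3)·0.355556) = −0.75 · ln(0.525925) = −0.75 · (-0.642597) = 0.4819.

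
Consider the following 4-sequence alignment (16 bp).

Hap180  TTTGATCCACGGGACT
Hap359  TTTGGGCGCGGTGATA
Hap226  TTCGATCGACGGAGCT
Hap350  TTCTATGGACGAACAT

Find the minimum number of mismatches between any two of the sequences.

Pairwise Hamming distances:
  Hap180 vs Hap359: 8
  Hap180 vs Hap226: 4
  Hap180 vs Hap350: 8
  Hap359 vs Hap226: 10
  Hap359 vs Hap350: 12
  Hap226 vs Hap350: 5
The smallest is 4, between Hap180 and Hap226.

4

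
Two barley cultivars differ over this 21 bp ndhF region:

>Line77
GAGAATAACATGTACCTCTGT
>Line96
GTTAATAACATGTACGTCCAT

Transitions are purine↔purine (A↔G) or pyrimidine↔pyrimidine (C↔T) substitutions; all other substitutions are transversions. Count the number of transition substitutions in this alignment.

Differing sites — 2:A/T (Tv); 3:G/T (Tv); 16:C/G (Tv); 19:T/C (Ti); 20:G/A (Ti).
Of the 5 differences, 2 transitions and 3 transversions, so the answer is 2.

2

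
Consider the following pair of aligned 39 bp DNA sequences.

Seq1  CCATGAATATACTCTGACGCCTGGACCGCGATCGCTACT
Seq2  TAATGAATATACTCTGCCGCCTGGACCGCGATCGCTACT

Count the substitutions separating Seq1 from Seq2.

The sequences differ at positions 1 (C/T), 2 (C/A), 17 (A/C).
That gives 3 mismatches out of 39 aligned sites, so the Hamming distance is 3.

3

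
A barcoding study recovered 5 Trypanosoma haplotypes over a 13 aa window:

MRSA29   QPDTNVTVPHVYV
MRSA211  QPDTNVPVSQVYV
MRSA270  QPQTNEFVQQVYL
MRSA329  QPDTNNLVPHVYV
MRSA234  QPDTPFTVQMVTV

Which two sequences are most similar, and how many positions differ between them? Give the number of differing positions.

2

Pairwise Hamming distances:
  MRSA29 vs MRSA211: 3
  MRSA29 vs MRSA270: 6
  MRSA29 vs MRSA329: 2
  MRSA29 vs MRSA234: 5
  MRSA211 vs MRSA270: 5
  MRSA211 vs MRSA329: 4
  MRSA211 vs MRSA234: 6
  MRSA270 vs MRSA329: 6
  MRSA270 vs MRSA234: 7
  MRSA329 vs MRSA234: 6
The smallest is 2, between MRSA29 and MRSA329.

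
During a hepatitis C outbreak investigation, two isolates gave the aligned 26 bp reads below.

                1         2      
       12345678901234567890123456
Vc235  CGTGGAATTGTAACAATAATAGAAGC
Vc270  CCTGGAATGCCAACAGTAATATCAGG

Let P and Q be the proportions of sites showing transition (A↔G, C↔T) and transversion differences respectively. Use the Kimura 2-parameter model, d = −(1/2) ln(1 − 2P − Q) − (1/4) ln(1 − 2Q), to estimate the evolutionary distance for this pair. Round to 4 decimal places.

Mismatches occur at site 2 (G↔C, transversion), site 9 (T↔G, transversion), site 10 (G↔C, transversion), site 11 (T↔C, transition), site 16 (A↔G, transition), site 22 (G↔T, transversion), site 23 (A↔C, transversion), site 26 (C↔G, transversion).
Of the 8 differences, 2 transitions and 6 transversions over 26 sites: P = 2/26 = 0.076923, Q = 6/26 = 0.230769.
d = −0.5·ln(0.615385) − 0.25·ln(0.538462) = −0.5·(-0.485507) − 0.25·(-0.619038) = 0.3975.

0.3975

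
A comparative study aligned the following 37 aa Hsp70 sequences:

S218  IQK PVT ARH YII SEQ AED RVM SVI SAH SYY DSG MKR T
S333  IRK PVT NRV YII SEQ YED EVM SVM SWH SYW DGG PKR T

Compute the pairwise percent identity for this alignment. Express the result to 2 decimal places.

Differing sites — 2:Q/R; 7:A/N; 9:H/V; 16:A/Y; 19:R/E; 24:I/M; 26:A/W; 30:Y/W; 32:S/G; 34:M/P.
27 of the 37 sites match, so the percent identity is 27/37 × 100 = 72.97%.

72.97%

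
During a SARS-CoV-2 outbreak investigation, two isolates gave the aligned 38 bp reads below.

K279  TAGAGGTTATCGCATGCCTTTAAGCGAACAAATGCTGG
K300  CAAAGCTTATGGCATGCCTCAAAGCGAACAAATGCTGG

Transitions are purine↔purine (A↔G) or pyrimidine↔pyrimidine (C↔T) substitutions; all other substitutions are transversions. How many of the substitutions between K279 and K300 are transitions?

Differing sites — 1:T/C (Ti); 3:G/A (Ti); 6:G/C (Tv); 11:C/G (Tv); 20:T/C (Ti); 21:T/A (Tv).
Of the 6 differences, 3 transitions and 3 transversions, so the answer is 3.

3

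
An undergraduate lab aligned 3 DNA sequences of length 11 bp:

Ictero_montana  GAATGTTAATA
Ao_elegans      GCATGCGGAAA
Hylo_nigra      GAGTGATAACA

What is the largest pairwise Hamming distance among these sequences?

Pairwise Hamming distances:
  Ictero_montana vs Ao_elegans: 5
  Ictero_montana vs Hylo_nigra: 3
  Ao_elegans vs Hylo_nigra: 6
The largest is 6, between Ao_elegans and Hylo_nigra.

6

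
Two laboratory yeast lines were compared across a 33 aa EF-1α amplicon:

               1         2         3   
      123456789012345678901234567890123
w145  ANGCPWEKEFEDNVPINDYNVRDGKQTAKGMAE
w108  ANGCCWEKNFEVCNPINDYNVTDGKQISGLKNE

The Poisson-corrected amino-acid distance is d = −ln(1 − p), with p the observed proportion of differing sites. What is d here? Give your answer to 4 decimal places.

0.4520

Differing sites — 5:P/C; 9:E/N; 12:D/V; 13:N/C; 14:V/N; 22:R/T; 27:T/I; 28:A/S; 29:K/G; 30:G/L; 31:M/K; 32:A/N.
p = 12/33 = 0.363636.
d = −ln(1 − 0.363636) = −ln(0.636364) = 0.4520.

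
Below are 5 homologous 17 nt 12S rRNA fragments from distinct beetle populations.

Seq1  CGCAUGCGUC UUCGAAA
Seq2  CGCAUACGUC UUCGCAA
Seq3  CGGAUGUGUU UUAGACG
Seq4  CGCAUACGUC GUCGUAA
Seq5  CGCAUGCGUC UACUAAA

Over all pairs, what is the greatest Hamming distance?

9

Pairwise Hamming distances:
  Seq1 vs Seq2: 2
  Seq1 vs Seq3: 6
  Seq1 vs Seq4: 3
  Seq1 vs Seq5: 2
  Seq2 vs Seq3: 8
  Seq2 vs Seq4: 2
  Seq2 vs Seq5: 4
  Seq3 vs Seq4: 9
  Seq3 vs Seq5: 8
  Seq4 vs Seq5: 5
The largest is 9, between Seq3 and Seq4.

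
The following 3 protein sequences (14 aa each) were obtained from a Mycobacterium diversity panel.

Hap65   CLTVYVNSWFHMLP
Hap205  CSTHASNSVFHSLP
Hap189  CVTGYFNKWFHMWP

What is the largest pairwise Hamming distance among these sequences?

Pairwise Hamming distances:
  Hap65 vs Hap205: 6
  Hap65 vs Hap189: 5
  Hap205 vs Hap189: 8
The largest is 8, between Hap205 and Hap189.

8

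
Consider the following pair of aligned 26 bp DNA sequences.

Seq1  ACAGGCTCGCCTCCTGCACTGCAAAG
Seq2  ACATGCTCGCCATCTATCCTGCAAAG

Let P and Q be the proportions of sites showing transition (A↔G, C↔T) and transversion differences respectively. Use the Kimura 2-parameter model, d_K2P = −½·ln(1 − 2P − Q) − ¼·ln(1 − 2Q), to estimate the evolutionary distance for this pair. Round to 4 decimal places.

Differing sites — 4:G/T (Tv); 12:T/A (Tv); 13:C/T (Ti); 16:G/A (Ti); 17:C/T (Ti); 18:A/C (Tv).
Of the 6 differences, 3 transitions and 3 transversions over 26 sites: P = 3/26 = 0.115385, Q = 3/26 = 0.115385.
d = −0.5·ln(0.653845) − 0.25·ln(0.769230) = −0.5·(-0.424885) − 0.25·(-0.262365) = 0.2780.

0.2780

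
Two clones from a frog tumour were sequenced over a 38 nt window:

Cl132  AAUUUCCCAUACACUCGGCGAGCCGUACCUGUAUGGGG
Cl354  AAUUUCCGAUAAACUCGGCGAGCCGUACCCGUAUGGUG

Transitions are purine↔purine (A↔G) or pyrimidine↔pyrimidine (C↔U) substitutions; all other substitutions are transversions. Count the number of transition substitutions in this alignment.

The sequences differ at positions 8 (C/G, transversion), 12 (C/A, transversion), 30 (U/C, transition), 37 (G/U, transversion).
Of the 4 differences, 1 transition and 3 transversions, so the answer is 1.

1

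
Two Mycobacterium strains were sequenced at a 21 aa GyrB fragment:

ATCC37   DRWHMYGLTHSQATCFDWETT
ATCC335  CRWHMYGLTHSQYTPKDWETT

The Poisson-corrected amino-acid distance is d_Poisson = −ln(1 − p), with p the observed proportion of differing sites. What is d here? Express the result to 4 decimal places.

Mismatches occur at site 1 (D→C), site 13 (A→Y), site 15 (C→P), site 16 (F→K).
p = 4/21 = 0.190476.
d = −ln(1 − 0.190476) = −ln(0.809524) = 0.2113.

0.2113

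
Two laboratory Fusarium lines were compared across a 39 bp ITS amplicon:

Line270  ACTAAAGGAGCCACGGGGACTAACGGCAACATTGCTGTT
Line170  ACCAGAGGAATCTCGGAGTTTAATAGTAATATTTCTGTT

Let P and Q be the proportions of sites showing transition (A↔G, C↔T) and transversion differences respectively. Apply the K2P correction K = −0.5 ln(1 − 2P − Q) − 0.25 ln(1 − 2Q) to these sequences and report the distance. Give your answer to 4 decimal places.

Mismatches occur at site 3 (T/C, transition), site 5 (A/G, transition), site 10 (G/A, transition), site 11 (C/T, transition), site 13 (A/T, transversion), site 17 (G/A, transition), site 19 (A/T, transversion), site 20 (C/T, transition), site 24 (C/T, transition), site 25 (G/A, transition), site 27 (C/T, transition), site 30 (C/T, transition), site 34 (G/T, transversion).
Of the 13 differences, 10 transitions and 3 transversions over 39 sites: P = 10/39 = 0.256410, Q = 3/39 = 0.076923.
d = −0.5·ln(0.410257) − 0.25·ln(0.846154) = −0.5·(-0.890971) − 0.25·(-0.167054) = 0.4872.

0.4872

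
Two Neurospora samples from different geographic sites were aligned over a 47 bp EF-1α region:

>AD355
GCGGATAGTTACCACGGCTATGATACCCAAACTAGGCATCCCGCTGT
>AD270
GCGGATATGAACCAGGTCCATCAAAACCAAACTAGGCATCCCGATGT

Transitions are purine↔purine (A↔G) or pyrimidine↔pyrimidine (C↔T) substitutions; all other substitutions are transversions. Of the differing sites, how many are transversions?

9

Differing sites — 8:G/T (Tv); 9:T/G (Tv); 10:T/A (Tv); 15:C/G (Tv); 17:G/T (Tv); 19:T/C (Ti); 22:G/C (Tv); 24:T/A (Tv); 26:C/A (Tv); 44:C/A (Tv).
Of the 10 differences, 1 transition and 9 transversions, so the answer is 9.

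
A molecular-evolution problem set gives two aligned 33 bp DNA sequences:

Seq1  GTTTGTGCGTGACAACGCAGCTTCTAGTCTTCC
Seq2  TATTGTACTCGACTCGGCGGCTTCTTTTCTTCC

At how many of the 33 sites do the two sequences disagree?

Differing sites — 1:G/T; 2:T/A; 7:G/A; 9:G/T; 10:T/C; 14:A/T; 15:A/C; 16:C/G; 19:A/G; 26:A/T; 27:G/T.
That gives 11 mismatches out of 33 aligned sites, so the Hamming distance is 11.

11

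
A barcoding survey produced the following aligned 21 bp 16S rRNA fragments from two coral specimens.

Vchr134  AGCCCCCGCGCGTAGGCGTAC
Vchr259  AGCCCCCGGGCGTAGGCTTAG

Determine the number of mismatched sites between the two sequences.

The sequences differ at positions 9 (C/G), 18 (G/T), 21 (C/G).
That gives 3 mismatches out of 21 aligned sites, so the Hamming distance is 3.

3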